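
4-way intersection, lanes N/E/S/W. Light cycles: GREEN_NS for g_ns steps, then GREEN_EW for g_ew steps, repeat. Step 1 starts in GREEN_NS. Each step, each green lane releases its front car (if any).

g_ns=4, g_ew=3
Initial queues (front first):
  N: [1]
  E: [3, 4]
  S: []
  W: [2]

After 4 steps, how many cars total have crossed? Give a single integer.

Step 1 [NS]: N:car1-GO,E:wait,S:empty,W:wait | queues: N=0 E=2 S=0 W=1
Step 2 [NS]: N:empty,E:wait,S:empty,W:wait | queues: N=0 E=2 S=0 W=1
Step 3 [NS]: N:empty,E:wait,S:empty,W:wait | queues: N=0 E=2 S=0 W=1
Step 4 [NS]: N:empty,E:wait,S:empty,W:wait | queues: N=0 E=2 S=0 W=1
Cars crossed by step 4: 1

Answer: 1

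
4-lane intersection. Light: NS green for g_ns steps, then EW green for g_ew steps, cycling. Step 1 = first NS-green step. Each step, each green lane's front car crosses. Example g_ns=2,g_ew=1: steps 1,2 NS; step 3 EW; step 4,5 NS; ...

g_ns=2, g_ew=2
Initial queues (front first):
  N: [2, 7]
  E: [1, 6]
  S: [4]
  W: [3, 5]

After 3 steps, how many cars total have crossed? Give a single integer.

Answer: 5

Derivation:
Step 1 [NS]: N:car2-GO,E:wait,S:car4-GO,W:wait | queues: N=1 E=2 S=0 W=2
Step 2 [NS]: N:car7-GO,E:wait,S:empty,W:wait | queues: N=0 E=2 S=0 W=2
Step 3 [EW]: N:wait,E:car1-GO,S:wait,W:car3-GO | queues: N=0 E=1 S=0 W=1
Cars crossed by step 3: 5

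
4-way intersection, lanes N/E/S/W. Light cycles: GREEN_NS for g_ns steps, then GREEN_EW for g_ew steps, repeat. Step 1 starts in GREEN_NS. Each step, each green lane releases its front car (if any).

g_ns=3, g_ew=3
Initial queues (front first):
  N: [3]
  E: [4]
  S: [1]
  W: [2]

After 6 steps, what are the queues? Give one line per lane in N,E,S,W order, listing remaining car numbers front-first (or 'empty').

Step 1 [NS]: N:car3-GO,E:wait,S:car1-GO,W:wait | queues: N=0 E=1 S=0 W=1
Step 2 [NS]: N:empty,E:wait,S:empty,W:wait | queues: N=0 E=1 S=0 W=1
Step 3 [NS]: N:empty,E:wait,S:empty,W:wait | queues: N=0 E=1 S=0 W=1
Step 4 [EW]: N:wait,E:car4-GO,S:wait,W:car2-GO | queues: N=0 E=0 S=0 W=0

N: empty
E: empty
S: empty
W: empty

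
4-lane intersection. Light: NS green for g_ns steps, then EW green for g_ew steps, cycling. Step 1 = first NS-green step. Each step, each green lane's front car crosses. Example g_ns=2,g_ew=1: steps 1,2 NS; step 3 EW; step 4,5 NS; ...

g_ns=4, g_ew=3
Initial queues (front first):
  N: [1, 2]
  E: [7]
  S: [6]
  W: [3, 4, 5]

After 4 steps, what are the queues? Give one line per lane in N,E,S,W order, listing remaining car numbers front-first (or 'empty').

Step 1 [NS]: N:car1-GO,E:wait,S:car6-GO,W:wait | queues: N=1 E=1 S=0 W=3
Step 2 [NS]: N:car2-GO,E:wait,S:empty,W:wait | queues: N=0 E=1 S=0 W=3
Step 3 [NS]: N:empty,E:wait,S:empty,W:wait | queues: N=0 E=1 S=0 W=3
Step 4 [NS]: N:empty,E:wait,S:empty,W:wait | queues: N=0 E=1 S=0 W=3

N: empty
E: 7
S: empty
W: 3 4 5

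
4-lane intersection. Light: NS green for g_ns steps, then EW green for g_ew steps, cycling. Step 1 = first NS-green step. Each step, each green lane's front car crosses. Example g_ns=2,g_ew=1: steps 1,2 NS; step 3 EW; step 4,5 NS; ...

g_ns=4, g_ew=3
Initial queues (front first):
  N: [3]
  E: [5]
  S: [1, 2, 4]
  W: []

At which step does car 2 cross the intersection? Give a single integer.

Step 1 [NS]: N:car3-GO,E:wait,S:car1-GO,W:wait | queues: N=0 E=1 S=2 W=0
Step 2 [NS]: N:empty,E:wait,S:car2-GO,W:wait | queues: N=0 E=1 S=1 W=0
Step 3 [NS]: N:empty,E:wait,S:car4-GO,W:wait | queues: N=0 E=1 S=0 W=0
Step 4 [NS]: N:empty,E:wait,S:empty,W:wait | queues: N=0 E=1 S=0 W=0
Step 5 [EW]: N:wait,E:car5-GO,S:wait,W:empty | queues: N=0 E=0 S=0 W=0
Car 2 crosses at step 2

2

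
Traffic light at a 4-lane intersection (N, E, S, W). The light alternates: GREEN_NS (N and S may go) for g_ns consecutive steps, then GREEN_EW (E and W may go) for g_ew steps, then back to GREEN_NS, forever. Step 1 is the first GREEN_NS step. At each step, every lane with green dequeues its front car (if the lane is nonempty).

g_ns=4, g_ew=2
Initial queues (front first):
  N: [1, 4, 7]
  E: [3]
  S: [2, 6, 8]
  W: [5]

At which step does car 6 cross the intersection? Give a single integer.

Step 1 [NS]: N:car1-GO,E:wait,S:car2-GO,W:wait | queues: N=2 E=1 S=2 W=1
Step 2 [NS]: N:car4-GO,E:wait,S:car6-GO,W:wait | queues: N=1 E=1 S=1 W=1
Step 3 [NS]: N:car7-GO,E:wait,S:car8-GO,W:wait | queues: N=0 E=1 S=0 W=1
Step 4 [NS]: N:empty,E:wait,S:empty,W:wait | queues: N=0 E=1 S=0 W=1
Step 5 [EW]: N:wait,E:car3-GO,S:wait,W:car5-GO | queues: N=0 E=0 S=0 W=0
Car 6 crosses at step 2

2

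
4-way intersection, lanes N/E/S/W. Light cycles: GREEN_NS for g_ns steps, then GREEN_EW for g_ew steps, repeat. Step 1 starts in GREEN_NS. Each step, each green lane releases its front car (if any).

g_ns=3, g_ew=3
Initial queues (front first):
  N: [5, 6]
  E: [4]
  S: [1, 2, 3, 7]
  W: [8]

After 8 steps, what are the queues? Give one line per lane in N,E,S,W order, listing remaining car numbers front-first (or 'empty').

Step 1 [NS]: N:car5-GO,E:wait,S:car1-GO,W:wait | queues: N=1 E=1 S=3 W=1
Step 2 [NS]: N:car6-GO,E:wait,S:car2-GO,W:wait | queues: N=0 E=1 S=2 W=1
Step 3 [NS]: N:empty,E:wait,S:car3-GO,W:wait | queues: N=0 E=1 S=1 W=1
Step 4 [EW]: N:wait,E:car4-GO,S:wait,W:car8-GO | queues: N=0 E=0 S=1 W=0
Step 5 [EW]: N:wait,E:empty,S:wait,W:empty | queues: N=0 E=0 S=1 W=0
Step 6 [EW]: N:wait,E:empty,S:wait,W:empty | queues: N=0 E=0 S=1 W=0
Step 7 [NS]: N:empty,E:wait,S:car7-GO,W:wait | queues: N=0 E=0 S=0 W=0

N: empty
E: empty
S: empty
W: empty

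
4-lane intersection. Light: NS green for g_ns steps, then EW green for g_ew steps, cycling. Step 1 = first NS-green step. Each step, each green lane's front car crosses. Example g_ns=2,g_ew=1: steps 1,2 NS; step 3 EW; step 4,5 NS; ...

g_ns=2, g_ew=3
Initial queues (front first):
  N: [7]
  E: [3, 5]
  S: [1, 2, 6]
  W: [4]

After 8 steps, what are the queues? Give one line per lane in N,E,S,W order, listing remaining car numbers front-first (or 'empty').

Step 1 [NS]: N:car7-GO,E:wait,S:car1-GO,W:wait | queues: N=0 E=2 S=2 W=1
Step 2 [NS]: N:empty,E:wait,S:car2-GO,W:wait | queues: N=0 E=2 S=1 W=1
Step 3 [EW]: N:wait,E:car3-GO,S:wait,W:car4-GO | queues: N=0 E=1 S=1 W=0
Step 4 [EW]: N:wait,E:car5-GO,S:wait,W:empty | queues: N=0 E=0 S=1 W=0
Step 5 [EW]: N:wait,E:empty,S:wait,W:empty | queues: N=0 E=0 S=1 W=0
Step 6 [NS]: N:empty,E:wait,S:car6-GO,W:wait | queues: N=0 E=0 S=0 W=0

N: empty
E: empty
S: empty
W: empty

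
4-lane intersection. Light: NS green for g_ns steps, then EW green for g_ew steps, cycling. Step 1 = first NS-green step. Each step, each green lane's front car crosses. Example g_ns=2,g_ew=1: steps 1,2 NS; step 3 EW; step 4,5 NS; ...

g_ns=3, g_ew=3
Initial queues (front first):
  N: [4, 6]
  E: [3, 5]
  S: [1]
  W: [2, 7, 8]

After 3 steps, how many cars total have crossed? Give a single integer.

Step 1 [NS]: N:car4-GO,E:wait,S:car1-GO,W:wait | queues: N=1 E=2 S=0 W=3
Step 2 [NS]: N:car6-GO,E:wait,S:empty,W:wait | queues: N=0 E=2 S=0 W=3
Step 3 [NS]: N:empty,E:wait,S:empty,W:wait | queues: N=0 E=2 S=0 W=3
Cars crossed by step 3: 3

Answer: 3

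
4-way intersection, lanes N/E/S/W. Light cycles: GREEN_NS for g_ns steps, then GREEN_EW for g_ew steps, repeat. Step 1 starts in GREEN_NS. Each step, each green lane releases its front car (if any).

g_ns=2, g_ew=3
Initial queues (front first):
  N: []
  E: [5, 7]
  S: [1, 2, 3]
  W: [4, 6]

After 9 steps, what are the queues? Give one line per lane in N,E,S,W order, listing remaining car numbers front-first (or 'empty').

Step 1 [NS]: N:empty,E:wait,S:car1-GO,W:wait | queues: N=0 E=2 S=2 W=2
Step 2 [NS]: N:empty,E:wait,S:car2-GO,W:wait | queues: N=0 E=2 S=1 W=2
Step 3 [EW]: N:wait,E:car5-GO,S:wait,W:car4-GO | queues: N=0 E=1 S=1 W=1
Step 4 [EW]: N:wait,E:car7-GO,S:wait,W:car6-GO | queues: N=0 E=0 S=1 W=0
Step 5 [EW]: N:wait,E:empty,S:wait,W:empty | queues: N=0 E=0 S=1 W=0
Step 6 [NS]: N:empty,E:wait,S:car3-GO,W:wait | queues: N=0 E=0 S=0 W=0

N: empty
E: empty
S: empty
W: empty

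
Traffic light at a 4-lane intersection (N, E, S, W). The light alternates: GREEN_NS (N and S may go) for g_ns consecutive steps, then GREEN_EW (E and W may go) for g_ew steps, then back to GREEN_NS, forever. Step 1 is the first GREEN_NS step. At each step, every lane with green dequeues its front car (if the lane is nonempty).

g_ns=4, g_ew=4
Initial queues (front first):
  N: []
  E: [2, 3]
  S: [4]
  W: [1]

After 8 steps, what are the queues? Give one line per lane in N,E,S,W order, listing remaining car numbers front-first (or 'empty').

Step 1 [NS]: N:empty,E:wait,S:car4-GO,W:wait | queues: N=0 E=2 S=0 W=1
Step 2 [NS]: N:empty,E:wait,S:empty,W:wait | queues: N=0 E=2 S=0 W=1
Step 3 [NS]: N:empty,E:wait,S:empty,W:wait | queues: N=0 E=2 S=0 W=1
Step 4 [NS]: N:empty,E:wait,S:empty,W:wait | queues: N=0 E=2 S=0 W=1
Step 5 [EW]: N:wait,E:car2-GO,S:wait,W:car1-GO | queues: N=0 E=1 S=0 W=0
Step 6 [EW]: N:wait,E:car3-GO,S:wait,W:empty | queues: N=0 E=0 S=0 W=0

N: empty
E: empty
S: empty
W: empty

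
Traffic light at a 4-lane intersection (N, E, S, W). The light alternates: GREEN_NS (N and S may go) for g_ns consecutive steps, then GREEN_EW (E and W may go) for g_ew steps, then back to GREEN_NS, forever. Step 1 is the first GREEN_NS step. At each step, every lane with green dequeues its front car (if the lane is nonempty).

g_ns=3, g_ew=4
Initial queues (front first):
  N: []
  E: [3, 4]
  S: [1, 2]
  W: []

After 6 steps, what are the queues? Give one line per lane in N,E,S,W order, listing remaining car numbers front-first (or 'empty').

Step 1 [NS]: N:empty,E:wait,S:car1-GO,W:wait | queues: N=0 E=2 S=1 W=0
Step 2 [NS]: N:empty,E:wait,S:car2-GO,W:wait | queues: N=0 E=2 S=0 W=0
Step 3 [NS]: N:empty,E:wait,S:empty,W:wait | queues: N=0 E=2 S=0 W=0
Step 4 [EW]: N:wait,E:car3-GO,S:wait,W:empty | queues: N=0 E=1 S=0 W=0
Step 5 [EW]: N:wait,E:car4-GO,S:wait,W:empty | queues: N=0 E=0 S=0 W=0

N: empty
E: empty
S: empty
W: empty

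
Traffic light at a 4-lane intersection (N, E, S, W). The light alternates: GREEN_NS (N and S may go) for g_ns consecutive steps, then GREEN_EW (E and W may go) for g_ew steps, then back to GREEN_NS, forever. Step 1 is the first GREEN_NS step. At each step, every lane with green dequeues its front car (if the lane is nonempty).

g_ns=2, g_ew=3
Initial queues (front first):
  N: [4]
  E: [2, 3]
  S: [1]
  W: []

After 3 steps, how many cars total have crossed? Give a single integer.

Step 1 [NS]: N:car4-GO,E:wait,S:car1-GO,W:wait | queues: N=0 E=2 S=0 W=0
Step 2 [NS]: N:empty,E:wait,S:empty,W:wait | queues: N=0 E=2 S=0 W=0
Step 3 [EW]: N:wait,E:car2-GO,S:wait,W:empty | queues: N=0 E=1 S=0 W=0
Cars crossed by step 3: 3

Answer: 3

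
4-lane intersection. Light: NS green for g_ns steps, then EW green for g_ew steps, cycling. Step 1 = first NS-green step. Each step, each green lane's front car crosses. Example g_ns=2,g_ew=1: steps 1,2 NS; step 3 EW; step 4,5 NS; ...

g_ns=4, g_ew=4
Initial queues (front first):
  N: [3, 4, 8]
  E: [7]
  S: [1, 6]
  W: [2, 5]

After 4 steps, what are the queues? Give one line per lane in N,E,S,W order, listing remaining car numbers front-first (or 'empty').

Step 1 [NS]: N:car3-GO,E:wait,S:car1-GO,W:wait | queues: N=2 E=1 S=1 W=2
Step 2 [NS]: N:car4-GO,E:wait,S:car6-GO,W:wait | queues: N=1 E=1 S=0 W=2
Step 3 [NS]: N:car8-GO,E:wait,S:empty,W:wait | queues: N=0 E=1 S=0 W=2
Step 4 [NS]: N:empty,E:wait,S:empty,W:wait | queues: N=0 E=1 S=0 W=2

N: empty
E: 7
S: empty
W: 2 5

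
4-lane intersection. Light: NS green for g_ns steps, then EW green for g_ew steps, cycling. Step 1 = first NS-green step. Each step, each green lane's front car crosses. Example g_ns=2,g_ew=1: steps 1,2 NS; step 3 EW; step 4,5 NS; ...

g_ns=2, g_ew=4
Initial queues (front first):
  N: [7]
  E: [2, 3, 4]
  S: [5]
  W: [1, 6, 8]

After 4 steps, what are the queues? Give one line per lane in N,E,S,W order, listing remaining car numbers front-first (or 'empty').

Step 1 [NS]: N:car7-GO,E:wait,S:car5-GO,W:wait | queues: N=0 E=3 S=0 W=3
Step 2 [NS]: N:empty,E:wait,S:empty,W:wait | queues: N=0 E=3 S=0 W=3
Step 3 [EW]: N:wait,E:car2-GO,S:wait,W:car1-GO | queues: N=0 E=2 S=0 W=2
Step 4 [EW]: N:wait,E:car3-GO,S:wait,W:car6-GO | queues: N=0 E=1 S=0 W=1

N: empty
E: 4
S: empty
W: 8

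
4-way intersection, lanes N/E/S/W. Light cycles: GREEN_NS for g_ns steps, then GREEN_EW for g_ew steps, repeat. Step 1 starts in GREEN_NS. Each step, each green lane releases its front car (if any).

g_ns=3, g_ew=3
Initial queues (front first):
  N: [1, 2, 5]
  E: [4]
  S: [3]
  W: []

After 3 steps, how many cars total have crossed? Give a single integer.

Step 1 [NS]: N:car1-GO,E:wait,S:car3-GO,W:wait | queues: N=2 E=1 S=0 W=0
Step 2 [NS]: N:car2-GO,E:wait,S:empty,W:wait | queues: N=1 E=1 S=0 W=0
Step 3 [NS]: N:car5-GO,E:wait,S:empty,W:wait | queues: N=0 E=1 S=0 W=0
Cars crossed by step 3: 4

Answer: 4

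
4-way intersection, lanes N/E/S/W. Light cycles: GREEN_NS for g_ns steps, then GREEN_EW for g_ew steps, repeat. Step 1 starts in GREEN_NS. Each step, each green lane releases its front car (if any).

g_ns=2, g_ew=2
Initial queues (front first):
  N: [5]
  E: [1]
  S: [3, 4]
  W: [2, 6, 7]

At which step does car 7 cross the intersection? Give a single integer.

Step 1 [NS]: N:car5-GO,E:wait,S:car3-GO,W:wait | queues: N=0 E=1 S=1 W=3
Step 2 [NS]: N:empty,E:wait,S:car4-GO,W:wait | queues: N=0 E=1 S=0 W=3
Step 3 [EW]: N:wait,E:car1-GO,S:wait,W:car2-GO | queues: N=0 E=0 S=0 W=2
Step 4 [EW]: N:wait,E:empty,S:wait,W:car6-GO | queues: N=0 E=0 S=0 W=1
Step 5 [NS]: N:empty,E:wait,S:empty,W:wait | queues: N=0 E=0 S=0 W=1
Step 6 [NS]: N:empty,E:wait,S:empty,W:wait | queues: N=0 E=0 S=0 W=1
Step 7 [EW]: N:wait,E:empty,S:wait,W:car7-GO | queues: N=0 E=0 S=0 W=0
Car 7 crosses at step 7

7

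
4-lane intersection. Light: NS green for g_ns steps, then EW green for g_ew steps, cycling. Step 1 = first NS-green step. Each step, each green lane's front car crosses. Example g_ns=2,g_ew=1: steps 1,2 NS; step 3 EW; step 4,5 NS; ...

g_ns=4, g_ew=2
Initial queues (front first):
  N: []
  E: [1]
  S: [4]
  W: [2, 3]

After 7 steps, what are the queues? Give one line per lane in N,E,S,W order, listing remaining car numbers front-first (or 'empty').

Step 1 [NS]: N:empty,E:wait,S:car4-GO,W:wait | queues: N=0 E=1 S=0 W=2
Step 2 [NS]: N:empty,E:wait,S:empty,W:wait | queues: N=0 E=1 S=0 W=2
Step 3 [NS]: N:empty,E:wait,S:empty,W:wait | queues: N=0 E=1 S=0 W=2
Step 4 [NS]: N:empty,E:wait,S:empty,W:wait | queues: N=0 E=1 S=0 W=2
Step 5 [EW]: N:wait,E:car1-GO,S:wait,W:car2-GO | queues: N=0 E=0 S=0 W=1
Step 6 [EW]: N:wait,E:empty,S:wait,W:car3-GO | queues: N=0 E=0 S=0 W=0

N: empty
E: empty
S: empty
W: empty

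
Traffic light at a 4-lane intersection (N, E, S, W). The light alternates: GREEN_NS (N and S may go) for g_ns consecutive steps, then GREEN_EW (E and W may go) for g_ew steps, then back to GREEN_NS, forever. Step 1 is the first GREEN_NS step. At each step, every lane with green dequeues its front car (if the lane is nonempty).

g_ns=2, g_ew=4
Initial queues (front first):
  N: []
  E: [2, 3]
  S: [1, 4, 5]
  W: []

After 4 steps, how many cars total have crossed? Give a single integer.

Step 1 [NS]: N:empty,E:wait,S:car1-GO,W:wait | queues: N=0 E=2 S=2 W=0
Step 2 [NS]: N:empty,E:wait,S:car4-GO,W:wait | queues: N=0 E=2 S=1 W=0
Step 3 [EW]: N:wait,E:car2-GO,S:wait,W:empty | queues: N=0 E=1 S=1 W=0
Step 4 [EW]: N:wait,E:car3-GO,S:wait,W:empty | queues: N=0 E=0 S=1 W=0
Cars crossed by step 4: 4

Answer: 4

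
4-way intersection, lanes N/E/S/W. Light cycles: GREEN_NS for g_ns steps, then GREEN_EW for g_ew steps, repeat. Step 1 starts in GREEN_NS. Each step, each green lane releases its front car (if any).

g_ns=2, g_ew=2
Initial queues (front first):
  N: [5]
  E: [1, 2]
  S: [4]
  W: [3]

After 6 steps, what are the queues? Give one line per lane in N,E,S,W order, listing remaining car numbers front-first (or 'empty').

Step 1 [NS]: N:car5-GO,E:wait,S:car4-GO,W:wait | queues: N=0 E=2 S=0 W=1
Step 2 [NS]: N:empty,E:wait,S:empty,W:wait | queues: N=0 E=2 S=0 W=1
Step 3 [EW]: N:wait,E:car1-GO,S:wait,W:car3-GO | queues: N=0 E=1 S=0 W=0
Step 4 [EW]: N:wait,E:car2-GO,S:wait,W:empty | queues: N=0 E=0 S=0 W=0

N: empty
E: empty
S: empty
W: empty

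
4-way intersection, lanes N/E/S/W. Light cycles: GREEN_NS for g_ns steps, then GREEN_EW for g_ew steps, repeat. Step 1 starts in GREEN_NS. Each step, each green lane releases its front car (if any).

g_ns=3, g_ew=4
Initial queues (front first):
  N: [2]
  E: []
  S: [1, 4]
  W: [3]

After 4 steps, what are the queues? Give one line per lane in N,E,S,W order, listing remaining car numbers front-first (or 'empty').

Step 1 [NS]: N:car2-GO,E:wait,S:car1-GO,W:wait | queues: N=0 E=0 S=1 W=1
Step 2 [NS]: N:empty,E:wait,S:car4-GO,W:wait | queues: N=0 E=0 S=0 W=1
Step 3 [NS]: N:empty,E:wait,S:empty,W:wait | queues: N=0 E=0 S=0 W=1
Step 4 [EW]: N:wait,E:empty,S:wait,W:car3-GO | queues: N=0 E=0 S=0 W=0

N: empty
E: empty
S: empty
W: empty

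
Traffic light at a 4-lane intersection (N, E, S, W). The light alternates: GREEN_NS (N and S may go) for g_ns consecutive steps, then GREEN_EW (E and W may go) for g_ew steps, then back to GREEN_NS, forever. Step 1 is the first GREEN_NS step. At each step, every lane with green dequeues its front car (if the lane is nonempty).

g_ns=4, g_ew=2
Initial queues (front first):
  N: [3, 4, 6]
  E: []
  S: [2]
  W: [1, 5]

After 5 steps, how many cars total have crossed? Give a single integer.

Step 1 [NS]: N:car3-GO,E:wait,S:car2-GO,W:wait | queues: N=2 E=0 S=0 W=2
Step 2 [NS]: N:car4-GO,E:wait,S:empty,W:wait | queues: N=1 E=0 S=0 W=2
Step 3 [NS]: N:car6-GO,E:wait,S:empty,W:wait | queues: N=0 E=0 S=0 W=2
Step 4 [NS]: N:empty,E:wait,S:empty,W:wait | queues: N=0 E=0 S=0 W=2
Step 5 [EW]: N:wait,E:empty,S:wait,W:car1-GO | queues: N=0 E=0 S=0 W=1
Cars crossed by step 5: 5

Answer: 5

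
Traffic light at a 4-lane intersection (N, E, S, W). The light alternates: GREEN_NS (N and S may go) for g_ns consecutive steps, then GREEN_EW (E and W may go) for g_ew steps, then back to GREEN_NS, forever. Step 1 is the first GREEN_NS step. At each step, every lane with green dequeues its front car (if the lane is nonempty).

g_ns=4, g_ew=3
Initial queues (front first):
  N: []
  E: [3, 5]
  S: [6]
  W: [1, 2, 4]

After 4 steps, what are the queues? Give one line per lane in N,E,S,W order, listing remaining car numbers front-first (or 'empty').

Step 1 [NS]: N:empty,E:wait,S:car6-GO,W:wait | queues: N=0 E=2 S=0 W=3
Step 2 [NS]: N:empty,E:wait,S:empty,W:wait | queues: N=0 E=2 S=0 W=3
Step 3 [NS]: N:empty,E:wait,S:empty,W:wait | queues: N=0 E=2 S=0 W=3
Step 4 [NS]: N:empty,E:wait,S:empty,W:wait | queues: N=0 E=2 S=0 W=3

N: empty
E: 3 5
S: empty
W: 1 2 4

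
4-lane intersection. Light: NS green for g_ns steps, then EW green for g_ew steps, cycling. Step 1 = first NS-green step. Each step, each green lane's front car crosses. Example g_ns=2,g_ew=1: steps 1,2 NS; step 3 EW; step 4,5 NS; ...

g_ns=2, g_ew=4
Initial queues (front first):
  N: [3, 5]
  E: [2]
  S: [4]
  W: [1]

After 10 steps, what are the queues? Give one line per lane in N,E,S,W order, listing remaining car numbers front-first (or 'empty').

Step 1 [NS]: N:car3-GO,E:wait,S:car4-GO,W:wait | queues: N=1 E=1 S=0 W=1
Step 2 [NS]: N:car5-GO,E:wait,S:empty,W:wait | queues: N=0 E=1 S=0 W=1
Step 3 [EW]: N:wait,E:car2-GO,S:wait,W:car1-GO | queues: N=0 E=0 S=0 W=0

N: empty
E: empty
S: empty
W: empty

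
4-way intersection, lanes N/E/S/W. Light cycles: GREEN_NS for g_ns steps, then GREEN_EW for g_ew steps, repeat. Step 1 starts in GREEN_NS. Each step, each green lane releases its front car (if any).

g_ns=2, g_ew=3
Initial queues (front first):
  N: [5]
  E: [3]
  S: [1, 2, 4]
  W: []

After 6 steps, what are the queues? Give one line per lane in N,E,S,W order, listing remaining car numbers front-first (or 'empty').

Step 1 [NS]: N:car5-GO,E:wait,S:car1-GO,W:wait | queues: N=0 E=1 S=2 W=0
Step 2 [NS]: N:empty,E:wait,S:car2-GO,W:wait | queues: N=0 E=1 S=1 W=0
Step 3 [EW]: N:wait,E:car3-GO,S:wait,W:empty | queues: N=0 E=0 S=1 W=0
Step 4 [EW]: N:wait,E:empty,S:wait,W:empty | queues: N=0 E=0 S=1 W=0
Step 5 [EW]: N:wait,E:empty,S:wait,W:empty | queues: N=0 E=0 S=1 W=0
Step 6 [NS]: N:empty,E:wait,S:car4-GO,W:wait | queues: N=0 E=0 S=0 W=0

N: empty
E: empty
S: empty
W: empty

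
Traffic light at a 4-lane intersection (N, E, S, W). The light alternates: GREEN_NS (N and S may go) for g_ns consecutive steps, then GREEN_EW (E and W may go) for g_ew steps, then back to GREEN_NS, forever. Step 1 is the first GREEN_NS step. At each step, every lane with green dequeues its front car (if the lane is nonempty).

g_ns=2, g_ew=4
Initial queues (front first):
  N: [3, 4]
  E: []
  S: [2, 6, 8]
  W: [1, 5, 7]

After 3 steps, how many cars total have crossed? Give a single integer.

Answer: 5

Derivation:
Step 1 [NS]: N:car3-GO,E:wait,S:car2-GO,W:wait | queues: N=1 E=0 S=2 W=3
Step 2 [NS]: N:car4-GO,E:wait,S:car6-GO,W:wait | queues: N=0 E=0 S=1 W=3
Step 3 [EW]: N:wait,E:empty,S:wait,W:car1-GO | queues: N=0 E=0 S=1 W=2
Cars crossed by step 3: 5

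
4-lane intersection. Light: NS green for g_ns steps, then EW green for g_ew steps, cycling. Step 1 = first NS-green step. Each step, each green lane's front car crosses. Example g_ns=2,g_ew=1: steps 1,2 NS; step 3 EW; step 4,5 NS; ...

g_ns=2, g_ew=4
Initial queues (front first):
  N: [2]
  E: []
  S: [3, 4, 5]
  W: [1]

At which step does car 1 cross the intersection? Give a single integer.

Step 1 [NS]: N:car2-GO,E:wait,S:car3-GO,W:wait | queues: N=0 E=0 S=2 W=1
Step 2 [NS]: N:empty,E:wait,S:car4-GO,W:wait | queues: N=0 E=0 S=1 W=1
Step 3 [EW]: N:wait,E:empty,S:wait,W:car1-GO | queues: N=0 E=0 S=1 W=0
Step 4 [EW]: N:wait,E:empty,S:wait,W:empty | queues: N=0 E=0 S=1 W=0
Step 5 [EW]: N:wait,E:empty,S:wait,W:empty | queues: N=0 E=0 S=1 W=0
Step 6 [EW]: N:wait,E:empty,S:wait,W:empty | queues: N=0 E=0 S=1 W=0
Step 7 [NS]: N:empty,E:wait,S:car5-GO,W:wait | queues: N=0 E=0 S=0 W=0
Car 1 crosses at step 3

3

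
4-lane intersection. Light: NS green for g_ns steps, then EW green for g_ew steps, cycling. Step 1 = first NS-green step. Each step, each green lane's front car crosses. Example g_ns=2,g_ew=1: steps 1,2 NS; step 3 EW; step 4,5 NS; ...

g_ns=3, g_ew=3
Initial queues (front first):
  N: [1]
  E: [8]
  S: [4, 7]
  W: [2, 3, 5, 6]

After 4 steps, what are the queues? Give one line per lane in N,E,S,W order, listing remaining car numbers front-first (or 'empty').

Step 1 [NS]: N:car1-GO,E:wait,S:car4-GO,W:wait | queues: N=0 E=1 S=1 W=4
Step 2 [NS]: N:empty,E:wait,S:car7-GO,W:wait | queues: N=0 E=1 S=0 W=4
Step 3 [NS]: N:empty,E:wait,S:empty,W:wait | queues: N=0 E=1 S=0 W=4
Step 4 [EW]: N:wait,E:car8-GO,S:wait,W:car2-GO | queues: N=0 E=0 S=0 W=3

N: empty
E: empty
S: empty
W: 3 5 6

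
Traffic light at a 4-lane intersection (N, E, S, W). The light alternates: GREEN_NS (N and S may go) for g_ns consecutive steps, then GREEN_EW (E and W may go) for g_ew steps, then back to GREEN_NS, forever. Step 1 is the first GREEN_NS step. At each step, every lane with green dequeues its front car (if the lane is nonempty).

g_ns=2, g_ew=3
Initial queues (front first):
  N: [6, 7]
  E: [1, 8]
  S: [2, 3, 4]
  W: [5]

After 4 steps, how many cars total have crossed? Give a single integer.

Step 1 [NS]: N:car6-GO,E:wait,S:car2-GO,W:wait | queues: N=1 E=2 S=2 W=1
Step 2 [NS]: N:car7-GO,E:wait,S:car3-GO,W:wait | queues: N=0 E=2 S=1 W=1
Step 3 [EW]: N:wait,E:car1-GO,S:wait,W:car5-GO | queues: N=0 E=1 S=1 W=0
Step 4 [EW]: N:wait,E:car8-GO,S:wait,W:empty | queues: N=0 E=0 S=1 W=0
Cars crossed by step 4: 7

Answer: 7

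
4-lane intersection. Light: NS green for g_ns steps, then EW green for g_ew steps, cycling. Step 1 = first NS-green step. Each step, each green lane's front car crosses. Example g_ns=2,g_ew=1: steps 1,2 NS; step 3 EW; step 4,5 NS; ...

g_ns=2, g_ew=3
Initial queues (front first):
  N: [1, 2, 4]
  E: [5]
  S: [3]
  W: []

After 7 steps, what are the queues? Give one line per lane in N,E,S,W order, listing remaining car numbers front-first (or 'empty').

Step 1 [NS]: N:car1-GO,E:wait,S:car3-GO,W:wait | queues: N=2 E=1 S=0 W=0
Step 2 [NS]: N:car2-GO,E:wait,S:empty,W:wait | queues: N=1 E=1 S=0 W=0
Step 3 [EW]: N:wait,E:car5-GO,S:wait,W:empty | queues: N=1 E=0 S=0 W=0
Step 4 [EW]: N:wait,E:empty,S:wait,W:empty | queues: N=1 E=0 S=0 W=0
Step 5 [EW]: N:wait,E:empty,S:wait,W:empty | queues: N=1 E=0 S=0 W=0
Step 6 [NS]: N:car4-GO,E:wait,S:empty,W:wait | queues: N=0 E=0 S=0 W=0

N: empty
E: empty
S: empty
W: empty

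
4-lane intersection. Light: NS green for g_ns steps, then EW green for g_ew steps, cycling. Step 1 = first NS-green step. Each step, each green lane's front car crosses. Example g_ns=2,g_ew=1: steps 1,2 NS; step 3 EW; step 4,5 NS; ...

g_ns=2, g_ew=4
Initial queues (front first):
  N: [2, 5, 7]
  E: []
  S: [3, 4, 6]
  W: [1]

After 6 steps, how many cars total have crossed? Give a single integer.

Step 1 [NS]: N:car2-GO,E:wait,S:car3-GO,W:wait | queues: N=2 E=0 S=2 W=1
Step 2 [NS]: N:car5-GO,E:wait,S:car4-GO,W:wait | queues: N=1 E=0 S=1 W=1
Step 3 [EW]: N:wait,E:empty,S:wait,W:car1-GO | queues: N=1 E=0 S=1 W=0
Step 4 [EW]: N:wait,E:empty,S:wait,W:empty | queues: N=1 E=0 S=1 W=0
Step 5 [EW]: N:wait,E:empty,S:wait,W:empty | queues: N=1 E=0 S=1 W=0
Step 6 [EW]: N:wait,E:empty,S:wait,W:empty | queues: N=1 E=0 S=1 W=0
Cars crossed by step 6: 5

Answer: 5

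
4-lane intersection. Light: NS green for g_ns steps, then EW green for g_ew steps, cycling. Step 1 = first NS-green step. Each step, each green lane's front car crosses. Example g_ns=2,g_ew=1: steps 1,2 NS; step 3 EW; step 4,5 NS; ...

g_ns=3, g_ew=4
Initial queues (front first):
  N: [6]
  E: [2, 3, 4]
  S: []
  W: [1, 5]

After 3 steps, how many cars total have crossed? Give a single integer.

Answer: 1

Derivation:
Step 1 [NS]: N:car6-GO,E:wait,S:empty,W:wait | queues: N=0 E=3 S=0 W=2
Step 2 [NS]: N:empty,E:wait,S:empty,W:wait | queues: N=0 E=3 S=0 W=2
Step 3 [NS]: N:empty,E:wait,S:empty,W:wait | queues: N=0 E=3 S=0 W=2
Cars crossed by step 3: 1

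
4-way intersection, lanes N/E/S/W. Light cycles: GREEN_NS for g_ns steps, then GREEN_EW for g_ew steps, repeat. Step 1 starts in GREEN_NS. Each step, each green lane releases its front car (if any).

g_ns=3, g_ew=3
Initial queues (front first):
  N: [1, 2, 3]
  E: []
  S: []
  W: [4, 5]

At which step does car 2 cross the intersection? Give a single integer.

Step 1 [NS]: N:car1-GO,E:wait,S:empty,W:wait | queues: N=2 E=0 S=0 W=2
Step 2 [NS]: N:car2-GO,E:wait,S:empty,W:wait | queues: N=1 E=0 S=0 W=2
Step 3 [NS]: N:car3-GO,E:wait,S:empty,W:wait | queues: N=0 E=0 S=0 W=2
Step 4 [EW]: N:wait,E:empty,S:wait,W:car4-GO | queues: N=0 E=0 S=0 W=1
Step 5 [EW]: N:wait,E:empty,S:wait,W:car5-GO | queues: N=0 E=0 S=0 W=0
Car 2 crosses at step 2

2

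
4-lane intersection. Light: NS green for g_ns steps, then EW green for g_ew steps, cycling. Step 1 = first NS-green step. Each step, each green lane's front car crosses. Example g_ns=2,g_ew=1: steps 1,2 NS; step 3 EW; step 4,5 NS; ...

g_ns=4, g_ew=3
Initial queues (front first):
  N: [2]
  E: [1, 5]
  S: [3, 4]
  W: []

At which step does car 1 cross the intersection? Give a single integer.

Step 1 [NS]: N:car2-GO,E:wait,S:car3-GO,W:wait | queues: N=0 E=2 S=1 W=0
Step 2 [NS]: N:empty,E:wait,S:car4-GO,W:wait | queues: N=0 E=2 S=0 W=0
Step 3 [NS]: N:empty,E:wait,S:empty,W:wait | queues: N=0 E=2 S=0 W=0
Step 4 [NS]: N:empty,E:wait,S:empty,W:wait | queues: N=0 E=2 S=0 W=0
Step 5 [EW]: N:wait,E:car1-GO,S:wait,W:empty | queues: N=0 E=1 S=0 W=0
Step 6 [EW]: N:wait,E:car5-GO,S:wait,W:empty | queues: N=0 E=0 S=0 W=0
Car 1 crosses at step 5

5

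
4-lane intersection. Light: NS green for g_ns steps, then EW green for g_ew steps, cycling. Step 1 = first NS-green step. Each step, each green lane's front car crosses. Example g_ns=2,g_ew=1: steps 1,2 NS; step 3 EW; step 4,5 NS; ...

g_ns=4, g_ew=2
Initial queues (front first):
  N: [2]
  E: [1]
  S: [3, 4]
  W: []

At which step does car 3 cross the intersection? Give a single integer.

Step 1 [NS]: N:car2-GO,E:wait,S:car3-GO,W:wait | queues: N=0 E=1 S=1 W=0
Step 2 [NS]: N:empty,E:wait,S:car4-GO,W:wait | queues: N=0 E=1 S=0 W=0
Step 3 [NS]: N:empty,E:wait,S:empty,W:wait | queues: N=0 E=1 S=0 W=0
Step 4 [NS]: N:empty,E:wait,S:empty,W:wait | queues: N=0 E=1 S=0 W=0
Step 5 [EW]: N:wait,E:car1-GO,S:wait,W:empty | queues: N=0 E=0 S=0 W=0
Car 3 crosses at step 1

1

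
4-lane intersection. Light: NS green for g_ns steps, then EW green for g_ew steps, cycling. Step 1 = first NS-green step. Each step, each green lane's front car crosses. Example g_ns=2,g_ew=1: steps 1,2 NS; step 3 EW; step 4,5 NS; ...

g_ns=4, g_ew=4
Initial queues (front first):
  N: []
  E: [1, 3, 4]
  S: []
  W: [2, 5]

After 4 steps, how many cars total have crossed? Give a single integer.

Step 1 [NS]: N:empty,E:wait,S:empty,W:wait | queues: N=0 E=3 S=0 W=2
Step 2 [NS]: N:empty,E:wait,S:empty,W:wait | queues: N=0 E=3 S=0 W=2
Step 3 [NS]: N:empty,E:wait,S:empty,W:wait | queues: N=0 E=3 S=0 W=2
Step 4 [NS]: N:empty,E:wait,S:empty,W:wait | queues: N=0 E=3 S=0 W=2
Cars crossed by step 4: 0

Answer: 0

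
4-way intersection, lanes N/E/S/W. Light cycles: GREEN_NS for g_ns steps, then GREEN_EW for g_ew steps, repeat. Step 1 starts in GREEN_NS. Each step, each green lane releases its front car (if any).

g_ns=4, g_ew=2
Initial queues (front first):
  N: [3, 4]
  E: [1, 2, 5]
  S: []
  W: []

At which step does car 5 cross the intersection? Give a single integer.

Step 1 [NS]: N:car3-GO,E:wait,S:empty,W:wait | queues: N=1 E=3 S=0 W=0
Step 2 [NS]: N:car4-GO,E:wait,S:empty,W:wait | queues: N=0 E=3 S=0 W=0
Step 3 [NS]: N:empty,E:wait,S:empty,W:wait | queues: N=0 E=3 S=0 W=0
Step 4 [NS]: N:empty,E:wait,S:empty,W:wait | queues: N=0 E=3 S=0 W=0
Step 5 [EW]: N:wait,E:car1-GO,S:wait,W:empty | queues: N=0 E=2 S=0 W=0
Step 6 [EW]: N:wait,E:car2-GO,S:wait,W:empty | queues: N=0 E=1 S=0 W=0
Step 7 [NS]: N:empty,E:wait,S:empty,W:wait | queues: N=0 E=1 S=0 W=0
Step 8 [NS]: N:empty,E:wait,S:empty,W:wait | queues: N=0 E=1 S=0 W=0
Step 9 [NS]: N:empty,E:wait,S:empty,W:wait | queues: N=0 E=1 S=0 W=0
Step 10 [NS]: N:empty,E:wait,S:empty,W:wait | queues: N=0 E=1 S=0 W=0
Step 11 [EW]: N:wait,E:car5-GO,S:wait,W:empty | queues: N=0 E=0 S=0 W=0
Car 5 crosses at step 11

11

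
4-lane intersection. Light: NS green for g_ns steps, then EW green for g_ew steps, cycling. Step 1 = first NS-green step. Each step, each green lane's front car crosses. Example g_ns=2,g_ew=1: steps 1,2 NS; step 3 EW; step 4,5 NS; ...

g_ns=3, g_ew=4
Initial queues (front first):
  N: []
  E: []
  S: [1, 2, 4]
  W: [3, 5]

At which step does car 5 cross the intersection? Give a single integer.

Step 1 [NS]: N:empty,E:wait,S:car1-GO,W:wait | queues: N=0 E=0 S=2 W=2
Step 2 [NS]: N:empty,E:wait,S:car2-GO,W:wait | queues: N=0 E=0 S=1 W=2
Step 3 [NS]: N:empty,E:wait,S:car4-GO,W:wait | queues: N=0 E=0 S=0 W=2
Step 4 [EW]: N:wait,E:empty,S:wait,W:car3-GO | queues: N=0 E=0 S=0 W=1
Step 5 [EW]: N:wait,E:empty,S:wait,W:car5-GO | queues: N=0 E=0 S=0 W=0
Car 5 crosses at step 5

5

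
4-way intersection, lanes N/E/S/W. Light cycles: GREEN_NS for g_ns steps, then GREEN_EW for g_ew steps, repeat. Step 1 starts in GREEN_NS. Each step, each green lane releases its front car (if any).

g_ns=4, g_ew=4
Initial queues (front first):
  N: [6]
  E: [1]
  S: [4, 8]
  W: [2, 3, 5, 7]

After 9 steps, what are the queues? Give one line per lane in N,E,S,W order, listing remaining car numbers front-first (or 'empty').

Step 1 [NS]: N:car6-GO,E:wait,S:car4-GO,W:wait | queues: N=0 E=1 S=1 W=4
Step 2 [NS]: N:empty,E:wait,S:car8-GO,W:wait | queues: N=0 E=1 S=0 W=4
Step 3 [NS]: N:empty,E:wait,S:empty,W:wait | queues: N=0 E=1 S=0 W=4
Step 4 [NS]: N:empty,E:wait,S:empty,W:wait | queues: N=0 E=1 S=0 W=4
Step 5 [EW]: N:wait,E:car1-GO,S:wait,W:car2-GO | queues: N=0 E=0 S=0 W=3
Step 6 [EW]: N:wait,E:empty,S:wait,W:car3-GO | queues: N=0 E=0 S=0 W=2
Step 7 [EW]: N:wait,E:empty,S:wait,W:car5-GO | queues: N=0 E=0 S=0 W=1
Step 8 [EW]: N:wait,E:empty,S:wait,W:car7-GO | queues: N=0 E=0 S=0 W=0

N: empty
E: empty
S: empty
W: empty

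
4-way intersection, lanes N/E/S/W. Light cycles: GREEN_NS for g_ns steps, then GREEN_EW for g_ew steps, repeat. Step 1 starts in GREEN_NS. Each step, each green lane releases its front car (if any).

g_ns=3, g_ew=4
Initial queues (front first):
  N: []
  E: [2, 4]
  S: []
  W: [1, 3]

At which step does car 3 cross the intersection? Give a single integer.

Step 1 [NS]: N:empty,E:wait,S:empty,W:wait | queues: N=0 E=2 S=0 W=2
Step 2 [NS]: N:empty,E:wait,S:empty,W:wait | queues: N=0 E=2 S=0 W=2
Step 3 [NS]: N:empty,E:wait,S:empty,W:wait | queues: N=0 E=2 S=0 W=2
Step 4 [EW]: N:wait,E:car2-GO,S:wait,W:car1-GO | queues: N=0 E=1 S=0 W=1
Step 5 [EW]: N:wait,E:car4-GO,S:wait,W:car3-GO | queues: N=0 E=0 S=0 W=0
Car 3 crosses at step 5

5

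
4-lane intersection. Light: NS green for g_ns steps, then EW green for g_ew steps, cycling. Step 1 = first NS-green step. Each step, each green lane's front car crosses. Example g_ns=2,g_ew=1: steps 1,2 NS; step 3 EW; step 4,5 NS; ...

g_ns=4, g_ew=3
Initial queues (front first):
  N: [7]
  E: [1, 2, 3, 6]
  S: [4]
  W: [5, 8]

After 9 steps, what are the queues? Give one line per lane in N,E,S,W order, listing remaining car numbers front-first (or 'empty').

Step 1 [NS]: N:car7-GO,E:wait,S:car4-GO,W:wait | queues: N=0 E=4 S=0 W=2
Step 2 [NS]: N:empty,E:wait,S:empty,W:wait | queues: N=0 E=4 S=0 W=2
Step 3 [NS]: N:empty,E:wait,S:empty,W:wait | queues: N=0 E=4 S=0 W=2
Step 4 [NS]: N:empty,E:wait,S:empty,W:wait | queues: N=0 E=4 S=0 W=2
Step 5 [EW]: N:wait,E:car1-GO,S:wait,W:car5-GO | queues: N=0 E=3 S=0 W=1
Step 6 [EW]: N:wait,E:car2-GO,S:wait,W:car8-GO | queues: N=0 E=2 S=0 W=0
Step 7 [EW]: N:wait,E:car3-GO,S:wait,W:empty | queues: N=0 E=1 S=0 W=0
Step 8 [NS]: N:empty,E:wait,S:empty,W:wait | queues: N=0 E=1 S=0 W=0
Step 9 [NS]: N:empty,E:wait,S:empty,W:wait | queues: N=0 E=1 S=0 W=0

N: empty
E: 6
S: empty
W: empty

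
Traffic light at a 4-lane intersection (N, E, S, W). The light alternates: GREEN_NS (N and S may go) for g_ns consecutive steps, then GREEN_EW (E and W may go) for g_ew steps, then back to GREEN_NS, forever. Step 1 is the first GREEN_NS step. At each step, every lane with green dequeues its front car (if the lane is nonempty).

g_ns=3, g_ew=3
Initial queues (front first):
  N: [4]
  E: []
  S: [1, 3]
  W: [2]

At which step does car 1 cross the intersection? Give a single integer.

Step 1 [NS]: N:car4-GO,E:wait,S:car1-GO,W:wait | queues: N=0 E=0 S=1 W=1
Step 2 [NS]: N:empty,E:wait,S:car3-GO,W:wait | queues: N=0 E=0 S=0 W=1
Step 3 [NS]: N:empty,E:wait,S:empty,W:wait | queues: N=0 E=0 S=0 W=1
Step 4 [EW]: N:wait,E:empty,S:wait,W:car2-GO | queues: N=0 E=0 S=0 W=0
Car 1 crosses at step 1

1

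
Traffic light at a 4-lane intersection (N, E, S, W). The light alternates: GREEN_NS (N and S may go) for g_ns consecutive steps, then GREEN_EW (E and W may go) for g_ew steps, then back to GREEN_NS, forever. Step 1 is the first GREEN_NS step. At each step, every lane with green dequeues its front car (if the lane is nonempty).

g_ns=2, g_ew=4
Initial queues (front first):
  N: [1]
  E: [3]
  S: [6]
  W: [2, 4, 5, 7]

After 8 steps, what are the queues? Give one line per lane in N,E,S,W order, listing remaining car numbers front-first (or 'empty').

Step 1 [NS]: N:car1-GO,E:wait,S:car6-GO,W:wait | queues: N=0 E=1 S=0 W=4
Step 2 [NS]: N:empty,E:wait,S:empty,W:wait | queues: N=0 E=1 S=0 W=4
Step 3 [EW]: N:wait,E:car3-GO,S:wait,W:car2-GO | queues: N=0 E=0 S=0 W=3
Step 4 [EW]: N:wait,E:empty,S:wait,W:car4-GO | queues: N=0 E=0 S=0 W=2
Step 5 [EW]: N:wait,E:empty,S:wait,W:car5-GO | queues: N=0 E=0 S=0 W=1
Step 6 [EW]: N:wait,E:empty,S:wait,W:car7-GO | queues: N=0 E=0 S=0 W=0

N: empty
E: empty
S: empty
W: empty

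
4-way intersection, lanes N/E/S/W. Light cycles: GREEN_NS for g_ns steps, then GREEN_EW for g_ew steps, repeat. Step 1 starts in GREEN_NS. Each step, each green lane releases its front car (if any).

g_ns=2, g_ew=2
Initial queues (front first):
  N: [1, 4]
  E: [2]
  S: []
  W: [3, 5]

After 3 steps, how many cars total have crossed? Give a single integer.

Step 1 [NS]: N:car1-GO,E:wait,S:empty,W:wait | queues: N=1 E=1 S=0 W=2
Step 2 [NS]: N:car4-GO,E:wait,S:empty,W:wait | queues: N=0 E=1 S=0 W=2
Step 3 [EW]: N:wait,E:car2-GO,S:wait,W:car3-GO | queues: N=0 E=0 S=0 W=1
Cars crossed by step 3: 4

Answer: 4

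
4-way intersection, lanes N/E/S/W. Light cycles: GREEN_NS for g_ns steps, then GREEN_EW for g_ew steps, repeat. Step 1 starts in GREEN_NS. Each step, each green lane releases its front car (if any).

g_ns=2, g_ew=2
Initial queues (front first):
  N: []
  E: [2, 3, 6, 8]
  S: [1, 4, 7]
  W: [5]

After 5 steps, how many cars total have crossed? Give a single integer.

Answer: 6

Derivation:
Step 1 [NS]: N:empty,E:wait,S:car1-GO,W:wait | queues: N=0 E=4 S=2 W=1
Step 2 [NS]: N:empty,E:wait,S:car4-GO,W:wait | queues: N=0 E=4 S=1 W=1
Step 3 [EW]: N:wait,E:car2-GO,S:wait,W:car5-GO | queues: N=0 E=3 S=1 W=0
Step 4 [EW]: N:wait,E:car3-GO,S:wait,W:empty | queues: N=0 E=2 S=1 W=0
Step 5 [NS]: N:empty,E:wait,S:car7-GO,W:wait | queues: N=0 E=2 S=0 W=0
Cars crossed by step 5: 6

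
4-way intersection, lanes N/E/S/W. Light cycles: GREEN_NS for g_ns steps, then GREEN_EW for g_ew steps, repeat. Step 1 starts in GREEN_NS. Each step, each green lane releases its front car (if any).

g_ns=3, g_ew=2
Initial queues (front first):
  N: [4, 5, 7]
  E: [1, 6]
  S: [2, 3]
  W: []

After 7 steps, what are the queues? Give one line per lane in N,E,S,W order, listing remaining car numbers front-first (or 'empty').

Step 1 [NS]: N:car4-GO,E:wait,S:car2-GO,W:wait | queues: N=2 E=2 S=1 W=0
Step 2 [NS]: N:car5-GO,E:wait,S:car3-GO,W:wait | queues: N=1 E=2 S=0 W=0
Step 3 [NS]: N:car7-GO,E:wait,S:empty,W:wait | queues: N=0 E=2 S=0 W=0
Step 4 [EW]: N:wait,E:car1-GO,S:wait,W:empty | queues: N=0 E=1 S=0 W=0
Step 5 [EW]: N:wait,E:car6-GO,S:wait,W:empty | queues: N=0 E=0 S=0 W=0

N: empty
E: empty
S: empty
W: empty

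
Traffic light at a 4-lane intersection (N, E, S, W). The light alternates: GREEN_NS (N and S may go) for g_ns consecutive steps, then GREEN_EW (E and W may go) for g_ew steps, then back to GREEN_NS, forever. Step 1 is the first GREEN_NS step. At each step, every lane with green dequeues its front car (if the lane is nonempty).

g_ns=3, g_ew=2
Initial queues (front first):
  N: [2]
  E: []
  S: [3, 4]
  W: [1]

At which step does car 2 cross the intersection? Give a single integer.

Step 1 [NS]: N:car2-GO,E:wait,S:car3-GO,W:wait | queues: N=0 E=0 S=1 W=1
Step 2 [NS]: N:empty,E:wait,S:car4-GO,W:wait | queues: N=0 E=0 S=0 W=1
Step 3 [NS]: N:empty,E:wait,S:empty,W:wait | queues: N=0 E=0 S=0 W=1
Step 4 [EW]: N:wait,E:empty,S:wait,W:car1-GO | queues: N=0 E=0 S=0 W=0
Car 2 crosses at step 1

1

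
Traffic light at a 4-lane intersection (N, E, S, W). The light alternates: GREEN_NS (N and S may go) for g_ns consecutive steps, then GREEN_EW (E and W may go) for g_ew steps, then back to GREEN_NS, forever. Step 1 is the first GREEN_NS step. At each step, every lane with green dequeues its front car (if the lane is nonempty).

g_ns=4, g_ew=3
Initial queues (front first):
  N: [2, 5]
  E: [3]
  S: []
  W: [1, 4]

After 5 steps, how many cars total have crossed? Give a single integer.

Answer: 4

Derivation:
Step 1 [NS]: N:car2-GO,E:wait,S:empty,W:wait | queues: N=1 E=1 S=0 W=2
Step 2 [NS]: N:car5-GO,E:wait,S:empty,W:wait | queues: N=0 E=1 S=0 W=2
Step 3 [NS]: N:empty,E:wait,S:empty,W:wait | queues: N=0 E=1 S=0 W=2
Step 4 [NS]: N:empty,E:wait,S:empty,W:wait | queues: N=0 E=1 S=0 W=2
Step 5 [EW]: N:wait,E:car3-GO,S:wait,W:car1-GO | queues: N=0 E=0 S=0 W=1
Cars crossed by step 5: 4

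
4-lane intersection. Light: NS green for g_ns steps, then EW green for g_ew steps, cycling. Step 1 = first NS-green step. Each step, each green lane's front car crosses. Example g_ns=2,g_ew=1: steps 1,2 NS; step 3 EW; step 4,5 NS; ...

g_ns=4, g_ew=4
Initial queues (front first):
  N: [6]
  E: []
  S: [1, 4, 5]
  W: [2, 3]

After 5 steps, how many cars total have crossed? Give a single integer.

Step 1 [NS]: N:car6-GO,E:wait,S:car1-GO,W:wait | queues: N=0 E=0 S=2 W=2
Step 2 [NS]: N:empty,E:wait,S:car4-GO,W:wait | queues: N=0 E=0 S=1 W=2
Step 3 [NS]: N:empty,E:wait,S:car5-GO,W:wait | queues: N=0 E=0 S=0 W=2
Step 4 [NS]: N:empty,E:wait,S:empty,W:wait | queues: N=0 E=0 S=0 W=2
Step 5 [EW]: N:wait,E:empty,S:wait,W:car2-GO | queues: N=0 E=0 S=0 W=1
Cars crossed by step 5: 5

Answer: 5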